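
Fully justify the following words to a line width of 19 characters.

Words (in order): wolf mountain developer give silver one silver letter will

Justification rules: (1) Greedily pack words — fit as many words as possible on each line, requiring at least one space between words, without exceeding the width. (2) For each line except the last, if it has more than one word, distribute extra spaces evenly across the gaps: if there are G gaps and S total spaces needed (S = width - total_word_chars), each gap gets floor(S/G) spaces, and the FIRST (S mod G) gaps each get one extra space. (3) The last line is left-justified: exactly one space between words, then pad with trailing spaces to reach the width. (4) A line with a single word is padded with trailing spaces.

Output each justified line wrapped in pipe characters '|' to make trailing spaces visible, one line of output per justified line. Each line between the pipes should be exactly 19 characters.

Answer: |wolf       mountain|
|developer      give|
|silver  one  silver|
|letter will        |

Derivation:
Line 1: ['wolf', 'mountain'] (min_width=13, slack=6)
Line 2: ['developer', 'give'] (min_width=14, slack=5)
Line 3: ['silver', 'one', 'silver'] (min_width=17, slack=2)
Line 4: ['letter', 'will'] (min_width=11, slack=8)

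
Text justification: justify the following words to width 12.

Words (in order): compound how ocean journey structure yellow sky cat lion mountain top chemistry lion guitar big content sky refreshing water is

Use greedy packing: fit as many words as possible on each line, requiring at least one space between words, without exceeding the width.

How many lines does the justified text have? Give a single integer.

Line 1: ['compound', 'how'] (min_width=12, slack=0)
Line 2: ['ocean'] (min_width=5, slack=7)
Line 3: ['journey'] (min_width=7, slack=5)
Line 4: ['structure'] (min_width=9, slack=3)
Line 5: ['yellow', 'sky'] (min_width=10, slack=2)
Line 6: ['cat', 'lion'] (min_width=8, slack=4)
Line 7: ['mountain', 'top'] (min_width=12, slack=0)
Line 8: ['chemistry'] (min_width=9, slack=3)
Line 9: ['lion', 'guitar'] (min_width=11, slack=1)
Line 10: ['big', 'content'] (min_width=11, slack=1)
Line 11: ['sky'] (min_width=3, slack=9)
Line 12: ['refreshing'] (min_width=10, slack=2)
Line 13: ['water', 'is'] (min_width=8, slack=4)
Total lines: 13

Answer: 13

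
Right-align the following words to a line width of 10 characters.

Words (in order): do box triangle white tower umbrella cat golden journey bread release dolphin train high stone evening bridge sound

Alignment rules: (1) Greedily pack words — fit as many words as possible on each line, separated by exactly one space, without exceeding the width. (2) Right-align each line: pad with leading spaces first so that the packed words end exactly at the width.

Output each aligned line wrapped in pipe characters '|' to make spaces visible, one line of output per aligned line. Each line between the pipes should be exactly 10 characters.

Answer: |    do box|
|  triangle|
|     white|
|     tower|
|  umbrella|
|cat golden|
|   journey|
|     bread|
|   release|
|   dolphin|
|train high|
|     stone|
|   evening|
|    bridge|
|     sound|

Derivation:
Line 1: ['do', 'box'] (min_width=6, slack=4)
Line 2: ['triangle'] (min_width=8, slack=2)
Line 3: ['white'] (min_width=5, slack=5)
Line 4: ['tower'] (min_width=5, slack=5)
Line 5: ['umbrella'] (min_width=8, slack=2)
Line 6: ['cat', 'golden'] (min_width=10, slack=0)
Line 7: ['journey'] (min_width=7, slack=3)
Line 8: ['bread'] (min_width=5, slack=5)
Line 9: ['release'] (min_width=7, slack=3)
Line 10: ['dolphin'] (min_width=7, slack=3)
Line 11: ['train', 'high'] (min_width=10, slack=0)
Line 12: ['stone'] (min_width=5, slack=5)
Line 13: ['evening'] (min_width=7, slack=3)
Line 14: ['bridge'] (min_width=6, slack=4)
Line 15: ['sound'] (min_width=5, slack=5)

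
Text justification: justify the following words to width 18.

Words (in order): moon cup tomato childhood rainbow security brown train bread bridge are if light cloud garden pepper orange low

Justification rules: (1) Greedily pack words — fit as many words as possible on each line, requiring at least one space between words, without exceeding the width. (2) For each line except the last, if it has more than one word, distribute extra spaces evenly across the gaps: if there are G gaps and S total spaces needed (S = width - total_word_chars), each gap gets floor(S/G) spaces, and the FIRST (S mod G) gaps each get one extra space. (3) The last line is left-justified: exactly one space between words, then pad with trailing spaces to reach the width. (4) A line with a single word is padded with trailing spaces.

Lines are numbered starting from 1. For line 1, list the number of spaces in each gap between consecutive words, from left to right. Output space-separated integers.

Line 1: ['moon', 'cup', 'tomato'] (min_width=15, slack=3)
Line 2: ['childhood', 'rainbow'] (min_width=17, slack=1)
Line 3: ['security', 'brown'] (min_width=14, slack=4)
Line 4: ['train', 'bread', 'bridge'] (min_width=18, slack=0)
Line 5: ['are', 'if', 'light', 'cloud'] (min_width=18, slack=0)
Line 6: ['garden', 'pepper'] (min_width=13, slack=5)
Line 7: ['orange', 'low'] (min_width=10, slack=8)

Answer: 3 2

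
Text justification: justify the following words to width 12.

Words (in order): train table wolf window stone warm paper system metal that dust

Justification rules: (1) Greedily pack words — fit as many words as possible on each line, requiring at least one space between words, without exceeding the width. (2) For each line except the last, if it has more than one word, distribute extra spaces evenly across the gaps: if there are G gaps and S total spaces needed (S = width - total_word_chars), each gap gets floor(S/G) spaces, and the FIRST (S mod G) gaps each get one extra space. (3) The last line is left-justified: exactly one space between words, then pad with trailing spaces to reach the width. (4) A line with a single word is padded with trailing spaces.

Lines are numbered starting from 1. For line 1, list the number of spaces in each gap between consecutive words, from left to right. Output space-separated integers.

Answer: 2

Derivation:
Line 1: ['train', 'table'] (min_width=11, slack=1)
Line 2: ['wolf', 'window'] (min_width=11, slack=1)
Line 3: ['stone', 'warm'] (min_width=10, slack=2)
Line 4: ['paper', 'system'] (min_width=12, slack=0)
Line 5: ['metal', 'that'] (min_width=10, slack=2)
Line 6: ['dust'] (min_width=4, slack=8)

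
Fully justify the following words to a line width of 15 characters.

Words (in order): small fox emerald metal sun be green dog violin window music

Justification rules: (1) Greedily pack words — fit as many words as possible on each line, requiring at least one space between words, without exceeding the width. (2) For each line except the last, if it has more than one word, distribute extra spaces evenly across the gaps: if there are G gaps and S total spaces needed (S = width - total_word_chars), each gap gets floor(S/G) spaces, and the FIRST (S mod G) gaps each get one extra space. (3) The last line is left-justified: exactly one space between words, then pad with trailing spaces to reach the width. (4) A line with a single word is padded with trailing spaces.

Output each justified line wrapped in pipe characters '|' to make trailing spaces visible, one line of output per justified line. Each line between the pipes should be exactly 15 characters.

Line 1: ['small', 'fox'] (min_width=9, slack=6)
Line 2: ['emerald', 'metal'] (min_width=13, slack=2)
Line 3: ['sun', 'be', 'green'] (min_width=12, slack=3)
Line 4: ['dog', 'violin'] (min_width=10, slack=5)
Line 5: ['window', 'music'] (min_width=12, slack=3)

Answer: |small       fox|
|emerald   metal|
|sun   be  green|
|dog      violin|
|window music   |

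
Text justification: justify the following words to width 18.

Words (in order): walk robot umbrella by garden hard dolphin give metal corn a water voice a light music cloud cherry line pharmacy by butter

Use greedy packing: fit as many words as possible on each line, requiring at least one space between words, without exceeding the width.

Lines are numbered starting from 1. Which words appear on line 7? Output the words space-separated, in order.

Line 1: ['walk', 'robot'] (min_width=10, slack=8)
Line 2: ['umbrella', 'by', 'garden'] (min_width=18, slack=0)
Line 3: ['hard', 'dolphin', 'give'] (min_width=17, slack=1)
Line 4: ['metal', 'corn', 'a', 'water'] (min_width=18, slack=0)
Line 5: ['voice', 'a', 'light'] (min_width=13, slack=5)
Line 6: ['music', 'cloud', 'cherry'] (min_width=18, slack=0)
Line 7: ['line', 'pharmacy', 'by'] (min_width=16, slack=2)
Line 8: ['butter'] (min_width=6, slack=12)

Answer: line pharmacy by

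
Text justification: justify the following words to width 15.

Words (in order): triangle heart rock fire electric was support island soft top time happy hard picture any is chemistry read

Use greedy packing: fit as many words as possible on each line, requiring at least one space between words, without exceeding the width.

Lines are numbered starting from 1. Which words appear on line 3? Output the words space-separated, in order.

Line 1: ['triangle', 'heart'] (min_width=14, slack=1)
Line 2: ['rock', 'fire'] (min_width=9, slack=6)
Line 3: ['electric', 'was'] (min_width=12, slack=3)
Line 4: ['support', 'island'] (min_width=14, slack=1)
Line 5: ['soft', 'top', 'time'] (min_width=13, slack=2)
Line 6: ['happy', 'hard'] (min_width=10, slack=5)
Line 7: ['picture', 'any', 'is'] (min_width=14, slack=1)
Line 8: ['chemistry', 'read'] (min_width=14, slack=1)

Answer: electric was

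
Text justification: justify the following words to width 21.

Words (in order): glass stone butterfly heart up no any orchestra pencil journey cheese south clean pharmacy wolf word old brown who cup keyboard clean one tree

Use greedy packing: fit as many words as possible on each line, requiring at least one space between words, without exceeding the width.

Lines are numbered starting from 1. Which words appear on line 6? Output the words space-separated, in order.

Line 1: ['glass', 'stone', 'butterfly'] (min_width=21, slack=0)
Line 2: ['heart', 'up', 'no', 'any'] (min_width=15, slack=6)
Line 3: ['orchestra', 'pencil'] (min_width=16, slack=5)
Line 4: ['journey', 'cheese', 'south'] (min_width=20, slack=1)
Line 5: ['clean', 'pharmacy', 'wolf'] (min_width=19, slack=2)
Line 6: ['word', 'old', 'brown', 'who'] (min_width=18, slack=3)
Line 7: ['cup', 'keyboard', 'clean'] (min_width=18, slack=3)
Line 8: ['one', 'tree'] (min_width=8, slack=13)

Answer: word old brown who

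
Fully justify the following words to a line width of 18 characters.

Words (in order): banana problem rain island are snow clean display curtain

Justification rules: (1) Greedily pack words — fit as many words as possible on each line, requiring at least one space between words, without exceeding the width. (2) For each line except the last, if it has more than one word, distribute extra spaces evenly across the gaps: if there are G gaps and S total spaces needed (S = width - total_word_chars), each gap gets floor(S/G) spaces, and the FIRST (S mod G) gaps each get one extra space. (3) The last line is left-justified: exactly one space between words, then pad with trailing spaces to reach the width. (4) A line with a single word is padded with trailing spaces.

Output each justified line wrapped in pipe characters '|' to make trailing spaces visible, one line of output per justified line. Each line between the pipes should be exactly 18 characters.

Answer: |banana     problem|
|rain   island  are|
|snow clean display|
|curtain           |

Derivation:
Line 1: ['banana', 'problem'] (min_width=14, slack=4)
Line 2: ['rain', 'island', 'are'] (min_width=15, slack=3)
Line 3: ['snow', 'clean', 'display'] (min_width=18, slack=0)
Line 4: ['curtain'] (min_width=7, slack=11)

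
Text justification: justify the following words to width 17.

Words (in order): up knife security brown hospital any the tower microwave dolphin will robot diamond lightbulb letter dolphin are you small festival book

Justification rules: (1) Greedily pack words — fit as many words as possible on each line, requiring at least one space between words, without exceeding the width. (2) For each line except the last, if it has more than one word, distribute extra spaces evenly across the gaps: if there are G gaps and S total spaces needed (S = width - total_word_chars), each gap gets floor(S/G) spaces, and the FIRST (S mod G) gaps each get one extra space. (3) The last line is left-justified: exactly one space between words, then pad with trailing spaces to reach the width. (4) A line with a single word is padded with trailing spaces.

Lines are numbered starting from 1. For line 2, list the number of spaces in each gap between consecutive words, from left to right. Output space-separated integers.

Answer: 4

Derivation:
Line 1: ['up', 'knife', 'security'] (min_width=17, slack=0)
Line 2: ['brown', 'hospital'] (min_width=14, slack=3)
Line 3: ['any', 'the', 'tower'] (min_width=13, slack=4)
Line 4: ['microwave', 'dolphin'] (min_width=17, slack=0)
Line 5: ['will', 'robot'] (min_width=10, slack=7)
Line 6: ['diamond', 'lightbulb'] (min_width=17, slack=0)
Line 7: ['letter', 'dolphin'] (min_width=14, slack=3)
Line 8: ['are', 'you', 'small'] (min_width=13, slack=4)
Line 9: ['festival', 'book'] (min_width=13, slack=4)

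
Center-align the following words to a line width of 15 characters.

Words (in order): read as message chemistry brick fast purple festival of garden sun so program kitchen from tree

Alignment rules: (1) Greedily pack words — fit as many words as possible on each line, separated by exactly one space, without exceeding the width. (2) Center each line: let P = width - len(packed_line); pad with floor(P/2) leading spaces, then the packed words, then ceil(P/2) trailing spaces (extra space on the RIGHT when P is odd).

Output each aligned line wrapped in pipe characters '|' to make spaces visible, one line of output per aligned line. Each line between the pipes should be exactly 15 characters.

Line 1: ['read', 'as', 'message'] (min_width=15, slack=0)
Line 2: ['chemistry', 'brick'] (min_width=15, slack=0)
Line 3: ['fast', 'purple'] (min_width=11, slack=4)
Line 4: ['festival', 'of'] (min_width=11, slack=4)
Line 5: ['garden', 'sun', 'so'] (min_width=13, slack=2)
Line 6: ['program', 'kitchen'] (min_width=15, slack=0)
Line 7: ['from', 'tree'] (min_width=9, slack=6)

Answer: |read as message|
|chemistry brick|
|  fast purple  |
|  festival of  |
| garden sun so |
|program kitchen|
|   from tree   |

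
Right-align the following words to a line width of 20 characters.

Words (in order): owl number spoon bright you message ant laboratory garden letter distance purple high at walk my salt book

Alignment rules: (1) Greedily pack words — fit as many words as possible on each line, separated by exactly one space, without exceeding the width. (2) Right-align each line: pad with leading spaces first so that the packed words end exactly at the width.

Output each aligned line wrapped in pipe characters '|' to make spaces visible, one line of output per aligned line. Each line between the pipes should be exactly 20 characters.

Answer: |    owl number spoon|
|  bright you message|
|      ant laboratory|
|       garden letter|
|distance purple high|
|at walk my salt book|

Derivation:
Line 1: ['owl', 'number', 'spoon'] (min_width=16, slack=4)
Line 2: ['bright', 'you', 'message'] (min_width=18, slack=2)
Line 3: ['ant', 'laboratory'] (min_width=14, slack=6)
Line 4: ['garden', 'letter'] (min_width=13, slack=7)
Line 5: ['distance', 'purple', 'high'] (min_width=20, slack=0)
Line 6: ['at', 'walk', 'my', 'salt', 'book'] (min_width=20, slack=0)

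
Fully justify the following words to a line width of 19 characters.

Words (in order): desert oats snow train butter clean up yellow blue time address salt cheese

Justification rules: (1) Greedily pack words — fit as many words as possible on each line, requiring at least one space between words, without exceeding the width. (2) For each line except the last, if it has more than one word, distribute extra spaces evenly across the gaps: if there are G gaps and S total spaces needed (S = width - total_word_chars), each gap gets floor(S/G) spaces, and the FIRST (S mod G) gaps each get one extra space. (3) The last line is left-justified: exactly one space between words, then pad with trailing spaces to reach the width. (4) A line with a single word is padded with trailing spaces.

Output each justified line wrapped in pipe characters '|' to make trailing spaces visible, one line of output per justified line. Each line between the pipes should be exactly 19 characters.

Answer: |desert   oats  snow|
|train  butter clean|
|up yellow blue time|
|address salt cheese|

Derivation:
Line 1: ['desert', 'oats', 'snow'] (min_width=16, slack=3)
Line 2: ['train', 'butter', 'clean'] (min_width=18, slack=1)
Line 3: ['up', 'yellow', 'blue', 'time'] (min_width=19, slack=0)
Line 4: ['address', 'salt', 'cheese'] (min_width=19, slack=0)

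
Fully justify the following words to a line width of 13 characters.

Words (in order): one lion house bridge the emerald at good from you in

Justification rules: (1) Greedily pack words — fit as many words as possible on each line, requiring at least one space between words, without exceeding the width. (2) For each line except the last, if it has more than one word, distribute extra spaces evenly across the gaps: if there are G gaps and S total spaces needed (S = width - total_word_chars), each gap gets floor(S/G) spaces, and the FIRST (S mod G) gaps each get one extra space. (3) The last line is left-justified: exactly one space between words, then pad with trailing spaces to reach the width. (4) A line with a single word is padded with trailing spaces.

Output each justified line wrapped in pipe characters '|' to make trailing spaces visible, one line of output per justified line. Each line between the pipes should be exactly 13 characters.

Answer: |one      lion|
|house  bridge|
|the   emerald|
|at  good from|
|you in       |

Derivation:
Line 1: ['one', 'lion'] (min_width=8, slack=5)
Line 2: ['house', 'bridge'] (min_width=12, slack=1)
Line 3: ['the', 'emerald'] (min_width=11, slack=2)
Line 4: ['at', 'good', 'from'] (min_width=12, slack=1)
Line 5: ['you', 'in'] (min_width=6, slack=7)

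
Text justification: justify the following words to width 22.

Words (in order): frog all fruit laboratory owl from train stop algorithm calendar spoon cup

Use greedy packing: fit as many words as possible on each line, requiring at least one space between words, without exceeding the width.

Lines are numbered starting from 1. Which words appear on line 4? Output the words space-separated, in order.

Line 1: ['frog', 'all', 'fruit'] (min_width=14, slack=8)
Line 2: ['laboratory', 'owl', 'from'] (min_width=19, slack=3)
Line 3: ['train', 'stop', 'algorithm'] (min_width=20, slack=2)
Line 4: ['calendar', 'spoon', 'cup'] (min_width=18, slack=4)

Answer: calendar spoon cup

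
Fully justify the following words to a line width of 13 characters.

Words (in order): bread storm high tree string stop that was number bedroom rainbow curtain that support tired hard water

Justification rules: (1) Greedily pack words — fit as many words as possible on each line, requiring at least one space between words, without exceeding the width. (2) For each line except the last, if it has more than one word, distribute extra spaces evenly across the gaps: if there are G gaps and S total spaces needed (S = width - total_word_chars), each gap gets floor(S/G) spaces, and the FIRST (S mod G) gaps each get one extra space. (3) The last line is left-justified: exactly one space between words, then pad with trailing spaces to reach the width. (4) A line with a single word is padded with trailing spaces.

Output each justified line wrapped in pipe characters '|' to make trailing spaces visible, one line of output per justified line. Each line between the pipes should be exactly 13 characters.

Answer: |bread   storm|
|high     tree|
|string   stop|
|that      was|
|number       |
|bedroom      |
|rainbow      |
|curtain  that|
|support tired|
|hard water   |

Derivation:
Line 1: ['bread', 'storm'] (min_width=11, slack=2)
Line 2: ['high', 'tree'] (min_width=9, slack=4)
Line 3: ['string', 'stop'] (min_width=11, slack=2)
Line 4: ['that', 'was'] (min_width=8, slack=5)
Line 5: ['number'] (min_width=6, slack=7)
Line 6: ['bedroom'] (min_width=7, slack=6)
Line 7: ['rainbow'] (min_width=7, slack=6)
Line 8: ['curtain', 'that'] (min_width=12, slack=1)
Line 9: ['support', 'tired'] (min_width=13, slack=0)
Line 10: ['hard', 'water'] (min_width=10, slack=3)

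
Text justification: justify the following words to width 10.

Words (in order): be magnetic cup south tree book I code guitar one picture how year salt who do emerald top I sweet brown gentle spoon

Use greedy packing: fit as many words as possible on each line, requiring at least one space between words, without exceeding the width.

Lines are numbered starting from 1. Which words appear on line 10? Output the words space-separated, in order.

Answer: do emerald

Derivation:
Line 1: ['be'] (min_width=2, slack=8)
Line 2: ['magnetic'] (min_width=8, slack=2)
Line 3: ['cup', 'south'] (min_width=9, slack=1)
Line 4: ['tree', 'book'] (min_width=9, slack=1)
Line 5: ['I', 'code'] (min_width=6, slack=4)
Line 6: ['guitar', 'one'] (min_width=10, slack=0)
Line 7: ['picture'] (min_width=7, slack=3)
Line 8: ['how', 'year'] (min_width=8, slack=2)
Line 9: ['salt', 'who'] (min_width=8, slack=2)
Line 10: ['do', 'emerald'] (min_width=10, slack=0)
Line 11: ['top', 'I'] (min_width=5, slack=5)
Line 12: ['sweet'] (min_width=5, slack=5)
Line 13: ['brown'] (min_width=5, slack=5)
Line 14: ['gentle'] (min_width=6, slack=4)
Line 15: ['spoon'] (min_width=5, slack=5)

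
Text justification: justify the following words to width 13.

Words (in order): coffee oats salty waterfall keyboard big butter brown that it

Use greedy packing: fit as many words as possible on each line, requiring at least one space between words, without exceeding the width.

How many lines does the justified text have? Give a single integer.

Answer: 6

Derivation:
Line 1: ['coffee', 'oats'] (min_width=11, slack=2)
Line 2: ['salty'] (min_width=5, slack=8)
Line 3: ['waterfall'] (min_width=9, slack=4)
Line 4: ['keyboard', 'big'] (min_width=12, slack=1)
Line 5: ['butter', 'brown'] (min_width=12, slack=1)
Line 6: ['that', 'it'] (min_width=7, slack=6)
Total lines: 6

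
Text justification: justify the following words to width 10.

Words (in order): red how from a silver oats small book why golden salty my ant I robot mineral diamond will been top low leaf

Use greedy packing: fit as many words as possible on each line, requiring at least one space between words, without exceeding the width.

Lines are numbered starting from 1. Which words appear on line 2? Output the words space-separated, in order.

Line 1: ['red', 'how'] (min_width=7, slack=3)
Line 2: ['from', 'a'] (min_width=6, slack=4)
Line 3: ['silver'] (min_width=6, slack=4)
Line 4: ['oats', 'small'] (min_width=10, slack=0)
Line 5: ['book', 'why'] (min_width=8, slack=2)
Line 6: ['golden'] (min_width=6, slack=4)
Line 7: ['salty', 'my'] (min_width=8, slack=2)
Line 8: ['ant', 'I'] (min_width=5, slack=5)
Line 9: ['robot'] (min_width=5, slack=5)
Line 10: ['mineral'] (min_width=7, slack=3)
Line 11: ['diamond'] (min_width=7, slack=3)
Line 12: ['will', 'been'] (min_width=9, slack=1)
Line 13: ['top', 'low'] (min_width=7, slack=3)
Line 14: ['leaf'] (min_width=4, slack=6)

Answer: from a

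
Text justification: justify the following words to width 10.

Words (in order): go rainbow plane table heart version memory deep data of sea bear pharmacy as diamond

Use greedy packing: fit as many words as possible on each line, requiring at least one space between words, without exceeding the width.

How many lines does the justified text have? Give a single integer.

Line 1: ['go', 'rainbow'] (min_width=10, slack=0)
Line 2: ['plane'] (min_width=5, slack=5)
Line 3: ['table'] (min_width=5, slack=5)
Line 4: ['heart'] (min_width=5, slack=5)
Line 5: ['version'] (min_width=7, slack=3)
Line 6: ['memory'] (min_width=6, slack=4)
Line 7: ['deep', 'data'] (min_width=9, slack=1)
Line 8: ['of', 'sea'] (min_width=6, slack=4)
Line 9: ['bear'] (min_width=4, slack=6)
Line 10: ['pharmacy'] (min_width=8, slack=2)
Line 11: ['as', 'diamond'] (min_width=10, slack=0)
Total lines: 11

Answer: 11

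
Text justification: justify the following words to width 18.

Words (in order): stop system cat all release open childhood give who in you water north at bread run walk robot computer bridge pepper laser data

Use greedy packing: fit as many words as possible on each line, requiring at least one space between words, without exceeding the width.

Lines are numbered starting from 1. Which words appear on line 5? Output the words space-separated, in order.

Line 1: ['stop', 'system', 'cat'] (min_width=15, slack=3)
Line 2: ['all', 'release', 'open'] (min_width=16, slack=2)
Line 3: ['childhood', 'give', 'who'] (min_width=18, slack=0)
Line 4: ['in', 'you', 'water', 'north'] (min_width=18, slack=0)
Line 5: ['at', 'bread', 'run', 'walk'] (min_width=17, slack=1)
Line 6: ['robot', 'computer'] (min_width=14, slack=4)
Line 7: ['bridge', 'pepper'] (min_width=13, slack=5)
Line 8: ['laser', 'data'] (min_width=10, slack=8)

Answer: at bread run walk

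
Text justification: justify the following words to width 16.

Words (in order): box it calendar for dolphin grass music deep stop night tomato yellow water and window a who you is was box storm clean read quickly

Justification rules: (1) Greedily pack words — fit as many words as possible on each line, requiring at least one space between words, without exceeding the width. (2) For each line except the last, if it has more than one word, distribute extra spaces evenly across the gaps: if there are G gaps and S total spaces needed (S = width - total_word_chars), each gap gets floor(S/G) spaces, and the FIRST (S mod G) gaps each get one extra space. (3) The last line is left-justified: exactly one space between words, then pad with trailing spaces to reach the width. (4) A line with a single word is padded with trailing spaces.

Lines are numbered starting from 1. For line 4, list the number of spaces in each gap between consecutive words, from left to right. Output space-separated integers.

Line 1: ['box', 'it', 'calendar'] (min_width=15, slack=1)
Line 2: ['for', 'dolphin'] (min_width=11, slack=5)
Line 3: ['grass', 'music', 'deep'] (min_width=16, slack=0)
Line 4: ['stop', 'night'] (min_width=10, slack=6)
Line 5: ['tomato', 'yellow'] (min_width=13, slack=3)
Line 6: ['water', 'and', 'window'] (min_width=16, slack=0)
Line 7: ['a', 'who', 'you', 'is', 'was'] (min_width=16, slack=0)
Line 8: ['box', 'storm', 'clean'] (min_width=15, slack=1)
Line 9: ['read', 'quickly'] (min_width=12, slack=4)

Answer: 7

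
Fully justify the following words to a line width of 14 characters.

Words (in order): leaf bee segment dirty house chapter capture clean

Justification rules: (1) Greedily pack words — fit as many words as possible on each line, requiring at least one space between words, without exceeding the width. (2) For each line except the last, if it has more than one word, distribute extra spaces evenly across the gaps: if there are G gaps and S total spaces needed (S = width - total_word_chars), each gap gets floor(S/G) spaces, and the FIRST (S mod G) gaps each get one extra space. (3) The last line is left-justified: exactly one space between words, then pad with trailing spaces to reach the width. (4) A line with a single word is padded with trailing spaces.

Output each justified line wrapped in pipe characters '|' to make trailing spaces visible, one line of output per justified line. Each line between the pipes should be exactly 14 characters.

Answer: |leaf       bee|
|segment  dirty|
|house  chapter|
|capture clean |

Derivation:
Line 1: ['leaf', 'bee'] (min_width=8, slack=6)
Line 2: ['segment', 'dirty'] (min_width=13, slack=1)
Line 3: ['house', 'chapter'] (min_width=13, slack=1)
Line 4: ['capture', 'clean'] (min_width=13, slack=1)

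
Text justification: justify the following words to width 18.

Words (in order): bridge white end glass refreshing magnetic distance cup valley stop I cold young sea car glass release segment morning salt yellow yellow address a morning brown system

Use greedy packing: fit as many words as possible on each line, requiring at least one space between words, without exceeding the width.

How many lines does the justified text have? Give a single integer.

Line 1: ['bridge', 'white', 'end'] (min_width=16, slack=2)
Line 2: ['glass', 'refreshing'] (min_width=16, slack=2)
Line 3: ['magnetic', 'distance'] (min_width=17, slack=1)
Line 4: ['cup', 'valley', 'stop', 'I'] (min_width=17, slack=1)
Line 5: ['cold', 'young', 'sea', 'car'] (min_width=18, slack=0)
Line 6: ['glass', 'release'] (min_width=13, slack=5)
Line 7: ['segment', 'morning'] (min_width=15, slack=3)
Line 8: ['salt', 'yellow', 'yellow'] (min_width=18, slack=0)
Line 9: ['address', 'a', 'morning'] (min_width=17, slack=1)
Line 10: ['brown', 'system'] (min_width=12, slack=6)
Total lines: 10

Answer: 10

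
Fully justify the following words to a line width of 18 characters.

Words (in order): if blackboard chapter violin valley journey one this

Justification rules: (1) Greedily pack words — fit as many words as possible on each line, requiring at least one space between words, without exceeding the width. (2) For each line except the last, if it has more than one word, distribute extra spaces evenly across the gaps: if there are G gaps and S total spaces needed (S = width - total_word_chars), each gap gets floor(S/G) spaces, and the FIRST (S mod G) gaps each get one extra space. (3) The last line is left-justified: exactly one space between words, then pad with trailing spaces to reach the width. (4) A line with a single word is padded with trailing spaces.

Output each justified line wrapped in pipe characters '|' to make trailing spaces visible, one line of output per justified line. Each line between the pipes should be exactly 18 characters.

Line 1: ['if', 'blackboard'] (min_width=13, slack=5)
Line 2: ['chapter', 'violin'] (min_width=14, slack=4)
Line 3: ['valley', 'journey', 'one'] (min_width=18, slack=0)
Line 4: ['this'] (min_width=4, slack=14)

Answer: |if      blackboard|
|chapter     violin|
|valley journey one|
|this              |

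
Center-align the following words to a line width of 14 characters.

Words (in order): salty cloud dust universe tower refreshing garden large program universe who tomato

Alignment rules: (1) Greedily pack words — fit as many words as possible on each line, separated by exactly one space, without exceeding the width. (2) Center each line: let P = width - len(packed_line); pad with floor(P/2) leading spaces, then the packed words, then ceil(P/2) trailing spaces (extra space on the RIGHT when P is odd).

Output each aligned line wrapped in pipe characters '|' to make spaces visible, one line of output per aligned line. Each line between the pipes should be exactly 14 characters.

Line 1: ['salty', 'cloud'] (min_width=11, slack=3)
Line 2: ['dust', 'universe'] (min_width=13, slack=1)
Line 3: ['tower'] (min_width=5, slack=9)
Line 4: ['refreshing'] (min_width=10, slack=4)
Line 5: ['garden', 'large'] (min_width=12, slack=2)
Line 6: ['program'] (min_width=7, slack=7)
Line 7: ['universe', 'who'] (min_width=12, slack=2)
Line 8: ['tomato'] (min_width=6, slack=8)

Answer: | salty cloud  |
|dust universe |
|    tower     |
|  refreshing  |
| garden large |
|   program    |
| universe who |
|    tomato    |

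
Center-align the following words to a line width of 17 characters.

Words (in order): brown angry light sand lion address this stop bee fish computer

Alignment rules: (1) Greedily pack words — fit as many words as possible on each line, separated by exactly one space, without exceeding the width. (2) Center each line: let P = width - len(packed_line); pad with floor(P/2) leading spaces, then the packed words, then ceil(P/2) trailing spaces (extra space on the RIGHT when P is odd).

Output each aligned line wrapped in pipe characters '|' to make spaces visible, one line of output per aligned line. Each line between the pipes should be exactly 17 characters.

Answer: |brown angry light|
|sand lion address|
|  this stop bee  |
|  fish computer  |

Derivation:
Line 1: ['brown', 'angry', 'light'] (min_width=17, slack=0)
Line 2: ['sand', 'lion', 'address'] (min_width=17, slack=0)
Line 3: ['this', 'stop', 'bee'] (min_width=13, slack=4)
Line 4: ['fish', 'computer'] (min_width=13, slack=4)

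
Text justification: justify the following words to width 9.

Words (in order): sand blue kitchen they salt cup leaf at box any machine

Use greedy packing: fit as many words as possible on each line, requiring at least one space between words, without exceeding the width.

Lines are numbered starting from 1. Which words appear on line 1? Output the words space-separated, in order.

Line 1: ['sand', 'blue'] (min_width=9, slack=0)
Line 2: ['kitchen'] (min_width=7, slack=2)
Line 3: ['they', 'salt'] (min_width=9, slack=0)
Line 4: ['cup', 'leaf'] (min_width=8, slack=1)
Line 5: ['at', 'box'] (min_width=6, slack=3)
Line 6: ['any'] (min_width=3, slack=6)
Line 7: ['machine'] (min_width=7, slack=2)

Answer: sand blue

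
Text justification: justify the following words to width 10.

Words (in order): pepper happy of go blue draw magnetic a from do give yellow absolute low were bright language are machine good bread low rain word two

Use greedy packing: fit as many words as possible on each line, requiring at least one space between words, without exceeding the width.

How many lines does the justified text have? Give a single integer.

Line 1: ['pepper'] (min_width=6, slack=4)
Line 2: ['happy', 'of'] (min_width=8, slack=2)
Line 3: ['go', 'blue'] (min_width=7, slack=3)
Line 4: ['draw'] (min_width=4, slack=6)
Line 5: ['magnetic', 'a'] (min_width=10, slack=0)
Line 6: ['from', 'do'] (min_width=7, slack=3)
Line 7: ['give'] (min_width=4, slack=6)
Line 8: ['yellow'] (min_width=6, slack=4)
Line 9: ['absolute'] (min_width=8, slack=2)
Line 10: ['low', 'were'] (min_width=8, slack=2)
Line 11: ['bright'] (min_width=6, slack=4)
Line 12: ['language'] (min_width=8, slack=2)
Line 13: ['are'] (min_width=3, slack=7)
Line 14: ['machine'] (min_width=7, slack=3)
Line 15: ['good', 'bread'] (min_width=10, slack=0)
Line 16: ['low', 'rain'] (min_width=8, slack=2)
Line 17: ['word', 'two'] (min_width=8, slack=2)
Total lines: 17

Answer: 17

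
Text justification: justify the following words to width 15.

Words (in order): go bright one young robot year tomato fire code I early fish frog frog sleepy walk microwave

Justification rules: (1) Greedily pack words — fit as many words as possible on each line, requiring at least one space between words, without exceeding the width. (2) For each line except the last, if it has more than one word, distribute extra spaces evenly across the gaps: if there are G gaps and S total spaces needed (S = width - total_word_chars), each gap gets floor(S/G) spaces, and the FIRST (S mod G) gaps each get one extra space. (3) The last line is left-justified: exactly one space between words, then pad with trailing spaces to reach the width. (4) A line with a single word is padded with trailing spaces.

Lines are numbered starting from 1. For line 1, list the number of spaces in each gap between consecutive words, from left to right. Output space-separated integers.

Line 1: ['go', 'bright', 'one'] (min_width=13, slack=2)
Line 2: ['young', 'robot'] (min_width=11, slack=4)
Line 3: ['year', 'tomato'] (min_width=11, slack=4)
Line 4: ['fire', 'code', 'I'] (min_width=11, slack=4)
Line 5: ['early', 'fish', 'frog'] (min_width=15, slack=0)
Line 6: ['frog', 'sleepy'] (min_width=11, slack=4)
Line 7: ['walk', 'microwave'] (min_width=14, slack=1)

Answer: 2 2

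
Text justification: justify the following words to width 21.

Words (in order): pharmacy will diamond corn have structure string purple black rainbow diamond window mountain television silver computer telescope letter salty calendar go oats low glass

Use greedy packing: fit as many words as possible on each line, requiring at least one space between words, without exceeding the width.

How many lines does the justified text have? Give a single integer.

Line 1: ['pharmacy', 'will', 'diamond'] (min_width=21, slack=0)
Line 2: ['corn', 'have', 'structure'] (min_width=19, slack=2)
Line 3: ['string', 'purple', 'black'] (min_width=19, slack=2)
Line 4: ['rainbow', 'diamond'] (min_width=15, slack=6)
Line 5: ['window', 'mountain'] (min_width=15, slack=6)
Line 6: ['television', 'silver'] (min_width=17, slack=4)
Line 7: ['computer', 'telescope'] (min_width=18, slack=3)
Line 8: ['letter', 'salty', 'calendar'] (min_width=21, slack=0)
Line 9: ['go', 'oats', 'low', 'glass'] (min_width=17, slack=4)
Total lines: 9

Answer: 9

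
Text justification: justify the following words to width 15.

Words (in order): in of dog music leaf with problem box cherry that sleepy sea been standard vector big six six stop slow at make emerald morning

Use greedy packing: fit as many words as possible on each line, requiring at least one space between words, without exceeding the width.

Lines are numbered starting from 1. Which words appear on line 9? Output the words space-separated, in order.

Answer: make emerald

Derivation:
Line 1: ['in', 'of', 'dog', 'music'] (min_width=15, slack=0)
Line 2: ['leaf', 'with'] (min_width=9, slack=6)
Line 3: ['problem', 'box'] (min_width=11, slack=4)
Line 4: ['cherry', 'that'] (min_width=11, slack=4)
Line 5: ['sleepy', 'sea', 'been'] (min_width=15, slack=0)
Line 6: ['standard', 'vector'] (min_width=15, slack=0)
Line 7: ['big', 'six', 'six'] (min_width=11, slack=4)
Line 8: ['stop', 'slow', 'at'] (min_width=12, slack=3)
Line 9: ['make', 'emerald'] (min_width=12, slack=3)
Line 10: ['morning'] (min_width=7, slack=8)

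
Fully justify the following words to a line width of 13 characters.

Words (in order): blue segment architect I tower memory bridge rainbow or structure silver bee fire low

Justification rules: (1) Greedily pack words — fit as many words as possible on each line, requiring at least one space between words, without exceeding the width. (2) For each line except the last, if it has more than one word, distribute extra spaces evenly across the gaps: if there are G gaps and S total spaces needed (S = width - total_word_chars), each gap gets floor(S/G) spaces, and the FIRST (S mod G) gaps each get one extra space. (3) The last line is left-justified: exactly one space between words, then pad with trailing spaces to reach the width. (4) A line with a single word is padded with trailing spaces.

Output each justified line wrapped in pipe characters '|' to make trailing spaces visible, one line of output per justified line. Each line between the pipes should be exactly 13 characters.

Answer: |blue  segment|
|architect   I|
|tower  memory|
|bridge       |
|rainbow    or|
|structure    |
|silver    bee|
|fire low     |

Derivation:
Line 1: ['blue', 'segment'] (min_width=12, slack=1)
Line 2: ['architect', 'I'] (min_width=11, slack=2)
Line 3: ['tower', 'memory'] (min_width=12, slack=1)
Line 4: ['bridge'] (min_width=6, slack=7)
Line 5: ['rainbow', 'or'] (min_width=10, slack=3)
Line 6: ['structure'] (min_width=9, slack=4)
Line 7: ['silver', 'bee'] (min_width=10, slack=3)
Line 8: ['fire', 'low'] (min_width=8, slack=5)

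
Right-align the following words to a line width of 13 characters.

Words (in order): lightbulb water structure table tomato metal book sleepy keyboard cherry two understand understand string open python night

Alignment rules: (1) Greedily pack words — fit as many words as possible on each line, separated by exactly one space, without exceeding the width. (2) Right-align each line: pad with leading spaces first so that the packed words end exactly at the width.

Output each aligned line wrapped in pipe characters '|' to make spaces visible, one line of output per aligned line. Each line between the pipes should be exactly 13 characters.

Line 1: ['lightbulb'] (min_width=9, slack=4)
Line 2: ['water'] (min_width=5, slack=8)
Line 3: ['structure'] (min_width=9, slack=4)
Line 4: ['table', 'tomato'] (min_width=12, slack=1)
Line 5: ['metal', 'book'] (min_width=10, slack=3)
Line 6: ['sleepy'] (min_width=6, slack=7)
Line 7: ['keyboard'] (min_width=8, slack=5)
Line 8: ['cherry', 'two'] (min_width=10, slack=3)
Line 9: ['understand'] (min_width=10, slack=3)
Line 10: ['understand'] (min_width=10, slack=3)
Line 11: ['string', 'open'] (min_width=11, slack=2)
Line 12: ['python', 'night'] (min_width=12, slack=1)

Answer: |    lightbulb|
|        water|
|    structure|
| table tomato|
|   metal book|
|       sleepy|
|     keyboard|
|   cherry two|
|   understand|
|   understand|
|  string open|
| python night|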